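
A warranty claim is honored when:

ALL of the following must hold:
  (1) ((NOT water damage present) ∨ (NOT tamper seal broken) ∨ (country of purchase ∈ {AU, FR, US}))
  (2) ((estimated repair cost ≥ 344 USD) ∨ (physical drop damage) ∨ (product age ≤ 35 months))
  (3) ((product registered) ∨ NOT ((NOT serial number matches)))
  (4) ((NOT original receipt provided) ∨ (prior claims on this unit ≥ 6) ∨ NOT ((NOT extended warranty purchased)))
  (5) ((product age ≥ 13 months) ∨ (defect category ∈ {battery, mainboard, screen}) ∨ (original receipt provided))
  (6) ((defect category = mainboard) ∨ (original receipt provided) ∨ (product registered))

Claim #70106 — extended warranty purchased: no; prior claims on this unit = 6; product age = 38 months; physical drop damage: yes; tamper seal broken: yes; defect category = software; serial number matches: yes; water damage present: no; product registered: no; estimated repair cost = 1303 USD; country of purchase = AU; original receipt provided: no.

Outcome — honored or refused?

Atomic conditions:
  NOT water damage present: no → true
  NOT tamper seal broken: yes → false
  country of purchase ∈ {AU, FR, US}: AU is in the set → true
  estimated repair cost ≥ 344 USD: 1303 ≥ 344 is true
  physical drop damage: yes → true
  product age ≤ 35 months: 38 ≤ 35 is false
  product registered: no → false
  NOT serial number matches: yes → false
  NOT original receipt provided: no → true
  prior claims on this unit ≥ 6: 6 ≥ 6 is true
  NOT extended warranty purchased: no → true
  product age ≥ 13 months: 38 ≥ 13 is true
  defect category ∈ {battery, mainboard, screen}: software is not in the set → false
  original receipt provided: no → false
  defect category = mainboard: software == mainboard is false
Combine:
[1] true OR false OR true = true
[2] true OR true OR false = true
[3.2] NOT false = true
[3] false OR true = true
[4.3] NOT true = false
[4] true OR true OR false = true
[5] true OR false OR false = true
[6] false OR false OR false = false
[root] true AND true AND true AND true AND true AND false = false
Overall: false → refused

Refused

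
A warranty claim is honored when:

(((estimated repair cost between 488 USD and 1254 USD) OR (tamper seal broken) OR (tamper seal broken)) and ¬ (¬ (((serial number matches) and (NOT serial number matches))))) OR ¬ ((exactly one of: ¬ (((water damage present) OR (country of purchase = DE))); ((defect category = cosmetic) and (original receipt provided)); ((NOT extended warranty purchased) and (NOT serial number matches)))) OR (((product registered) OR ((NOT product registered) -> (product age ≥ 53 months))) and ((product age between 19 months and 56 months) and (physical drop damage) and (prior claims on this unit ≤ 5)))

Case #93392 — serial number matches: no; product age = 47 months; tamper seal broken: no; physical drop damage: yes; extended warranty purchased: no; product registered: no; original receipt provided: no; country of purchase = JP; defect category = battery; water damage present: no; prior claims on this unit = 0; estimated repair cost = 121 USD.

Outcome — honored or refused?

Honored

Atomic conditions:
  estimated repair cost between 488 USD and 1254 USD: 121 in [488, 1254] is false
  tamper seal broken: no → false
  serial number matches: no → false
  NOT serial number matches: no → true
  water damage present: no → false
  country of purchase = DE: JP == DE is false
  defect category = cosmetic: battery == cosmetic is false
  original receipt provided: no → false
  NOT extended warranty purchased: no → true
  product registered: no → false
  NOT product registered: no → true
  product age ≥ 53 months: 47 ≥ 53 is false
  product age between 19 months and 56 months: 47 in [19, 56] is true
  physical drop damage: yes → true
  prior claims on this unit ≤ 5: 0 ≤ 5 is true
Combine:
[1.1] false OR false OR false = false
[1.2.1.1] false AND true = false
[1.2.1] NOT false = true
[1.2] NOT true = false
[1] false AND false = false
[2.1.1.1] false OR false = false
[2.1.1] NOT false = true
[2.1.2] false AND false = false
[2.1.3] true AND true = true
[2.1] exactly-one(true, false, true) = false
[2] NOT false = true
[3.1.2] true → false = false
[3.1] false OR false = false
[3.2] true AND true AND true = true
[3] false AND true = false
[root] false OR true OR false = true
Overall: true → honored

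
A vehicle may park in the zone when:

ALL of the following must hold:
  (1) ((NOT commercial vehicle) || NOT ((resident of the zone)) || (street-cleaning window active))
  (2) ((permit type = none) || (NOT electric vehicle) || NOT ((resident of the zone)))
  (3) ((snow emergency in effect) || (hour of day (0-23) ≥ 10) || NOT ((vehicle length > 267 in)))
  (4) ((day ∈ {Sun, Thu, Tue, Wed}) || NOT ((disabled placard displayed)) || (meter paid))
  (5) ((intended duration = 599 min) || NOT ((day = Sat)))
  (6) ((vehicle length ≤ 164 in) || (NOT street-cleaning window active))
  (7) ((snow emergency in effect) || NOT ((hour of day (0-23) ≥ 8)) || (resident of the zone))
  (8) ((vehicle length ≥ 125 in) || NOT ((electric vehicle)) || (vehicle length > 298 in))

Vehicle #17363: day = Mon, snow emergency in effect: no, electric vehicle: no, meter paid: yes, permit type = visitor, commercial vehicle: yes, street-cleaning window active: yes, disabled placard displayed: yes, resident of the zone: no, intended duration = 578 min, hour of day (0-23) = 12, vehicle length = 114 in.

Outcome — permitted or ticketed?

Atomic conditions:
  NOT commercial vehicle: yes → false
  resident of the zone: no → false
  street-cleaning window active: yes → true
  permit type = none: visitor == none is false
  NOT electric vehicle: no → true
  snow emergency in effect: no → false
  hour of day (0-23) ≥ 10: 12 ≥ 10 is true
  vehicle length > 267 in: 114 > 267 is false
  day ∈ {Sun, Thu, Tue, Wed}: Mon is not in the set → false
  disabled placard displayed: yes → true
  meter paid: yes → true
  intended duration = 599 min: 578 == 599 is false
  day = Sat: Mon == Sat is false
  vehicle length ≤ 164 in: 114 ≤ 164 is true
  NOT street-cleaning window active: yes → false
  hour of day (0-23) ≥ 8: 12 ≥ 8 is true
  vehicle length ≥ 125 in: 114 ≥ 125 is false
  electric vehicle: no → false
  vehicle length > 298 in: 114 > 298 is false
Combine:
[1.2] NOT false = true
[1] false OR true OR true = true
[2.3] NOT false = true
[2] false OR true OR true = true
[3.3] NOT false = true
[3] false OR true OR true = true
[4.2] NOT true = false
[4] false OR false OR true = true
[5.2] NOT false = true
[5] false OR true = true
[6] true OR false = true
[7.2] NOT true = false
[7] false OR false OR false = false
[8.2] NOT false = true
[8] false OR true OR false = true
[root] true AND true AND true AND true AND true AND true AND false AND true = false
Overall: false → ticketed

Ticketed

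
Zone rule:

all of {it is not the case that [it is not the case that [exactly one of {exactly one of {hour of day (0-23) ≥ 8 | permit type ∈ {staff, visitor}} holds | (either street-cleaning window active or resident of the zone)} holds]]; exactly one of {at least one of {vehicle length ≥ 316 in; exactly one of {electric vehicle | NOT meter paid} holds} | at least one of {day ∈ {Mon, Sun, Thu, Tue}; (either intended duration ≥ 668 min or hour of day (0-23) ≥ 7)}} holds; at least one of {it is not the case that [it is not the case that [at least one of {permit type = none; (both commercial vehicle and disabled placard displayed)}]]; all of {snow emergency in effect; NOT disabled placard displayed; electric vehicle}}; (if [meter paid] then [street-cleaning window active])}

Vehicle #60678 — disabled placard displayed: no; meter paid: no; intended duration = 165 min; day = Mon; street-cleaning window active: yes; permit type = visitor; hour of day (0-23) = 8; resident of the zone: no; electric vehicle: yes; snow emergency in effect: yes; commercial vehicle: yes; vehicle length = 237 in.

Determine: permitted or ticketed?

Permitted

Atomic conditions:
  hour of day (0-23) ≥ 8: 8 ≥ 8 is true
  permit type ∈ {staff, visitor}: visitor is in the set → true
  street-cleaning window active: yes → true
  resident of the zone: no → false
  vehicle length ≥ 316 in: 237 ≥ 316 is false
  electric vehicle: yes → true
  NOT meter paid: no → true
  day ∈ {Mon, Sun, Thu, Tue}: Mon is in the set → true
  intended duration ≥ 668 min: 165 ≥ 668 is false
  hour of day (0-23) ≥ 7: 8 ≥ 7 is true
  permit type = none: visitor == none is false
  commercial vehicle: yes → true
  disabled placard displayed: no → false
  snow emergency in effect: yes → true
  NOT disabled placard displayed: no → true
  meter paid: no → false
Combine:
[1.1.1.1] exactly-one(true, true) = false
[1.1.1.2] true OR false = true
[1.1.1] exactly-one(false, true) = true
[1.1] NOT true = false
[1] NOT false = true
[2.1.2] exactly-one(true, true) = false
[2.1] false OR false = false
[2.2.2] false OR true = true
[2.2] true OR true = true
[2] exactly-one(false, true) = true
[3.1.1.1.2] true AND false = false
[3.1.1.1] false OR false = false
[3.1.1] NOT false = true
[3.1] NOT true = false
[3.2] true AND true AND true = true
[3] false OR true = true
[4] false → true (antecedent false ⇒ implication holds) = true
[root] true AND true AND true AND true = true
Overall: true → permitted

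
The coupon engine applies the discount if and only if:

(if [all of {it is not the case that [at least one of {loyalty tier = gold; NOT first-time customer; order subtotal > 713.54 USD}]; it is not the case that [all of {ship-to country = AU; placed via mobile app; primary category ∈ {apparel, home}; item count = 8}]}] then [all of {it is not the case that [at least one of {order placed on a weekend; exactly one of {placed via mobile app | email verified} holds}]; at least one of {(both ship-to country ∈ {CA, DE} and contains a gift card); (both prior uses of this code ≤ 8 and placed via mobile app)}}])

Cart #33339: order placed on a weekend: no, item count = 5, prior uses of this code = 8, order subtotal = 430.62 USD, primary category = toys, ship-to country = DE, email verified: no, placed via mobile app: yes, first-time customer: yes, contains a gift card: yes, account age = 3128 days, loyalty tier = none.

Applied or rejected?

Rejected

Atomic conditions:
  loyalty tier = gold: none == gold is false
  NOT first-time customer: yes → false
  order subtotal > 713.54 USD: 430.62 > 713.54 is false
  ship-to country = AU: DE == AU is false
  placed via mobile app: yes → true
  primary category ∈ {apparel, home}: toys is not in the set → false
  item count = 8: 5 == 8 is false
  order placed on a weekend: no → false
  email verified: no → false
  ship-to country ∈ {CA, DE}: DE is in the set → true
  contains a gift card: yes → true
  prior uses of this code ≤ 8: 8 ≤ 8 is true
Combine:
[1.1.1] false OR false OR false = false
[1.1] NOT false = true
[1.2.1] false AND true AND false AND false = false
[1.2] NOT false = true
[1] true AND true = true
[2.1.1.2] exactly-one(true, false) = true
[2.1.1] false OR true = true
[2.1] NOT true = false
[2.2.1] true AND true = true
[2.2.2] true AND true = true
[2.2] true OR true = true
[2] false AND true = false
[root] true → false = false
Overall: false → rejected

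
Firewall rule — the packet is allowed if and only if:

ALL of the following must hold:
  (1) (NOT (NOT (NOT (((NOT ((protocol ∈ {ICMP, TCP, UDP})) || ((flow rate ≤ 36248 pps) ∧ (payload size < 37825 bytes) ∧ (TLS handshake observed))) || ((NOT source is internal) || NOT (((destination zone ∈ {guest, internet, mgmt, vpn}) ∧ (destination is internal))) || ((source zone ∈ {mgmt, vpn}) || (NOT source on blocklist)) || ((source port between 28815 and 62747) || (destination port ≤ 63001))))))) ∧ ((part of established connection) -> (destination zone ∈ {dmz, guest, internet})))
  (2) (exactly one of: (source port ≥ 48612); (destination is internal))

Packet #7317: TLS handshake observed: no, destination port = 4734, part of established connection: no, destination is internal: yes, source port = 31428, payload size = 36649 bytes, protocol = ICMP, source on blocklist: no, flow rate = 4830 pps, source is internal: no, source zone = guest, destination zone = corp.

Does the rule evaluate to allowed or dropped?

Atomic conditions:
  protocol ∈ {ICMP, TCP, UDP}: ICMP is in the set → true
  flow rate ≤ 36248 pps: 4830 ≤ 36248 is true
  payload size < 37825 bytes: 36649 < 37825 is true
  TLS handshake observed: no → false
  NOT source is internal: no → true
  destination zone ∈ {guest, internet, mgmt, vpn}: corp is not in the set → false
  destination is internal: yes → true
  source zone ∈ {mgmt, vpn}: guest is not in the set → false
  NOT source on blocklist: no → true
  source port between 28815 and 62747: 31428 in [28815, 62747] is true
  destination port ≤ 63001: 4734 ≤ 63001 is true
  part of established connection: no → false
  destination zone ∈ {dmz, guest, internet}: corp is not in the set → false
  source port ≥ 48612: 31428 ≥ 48612 is false
Combine:
[1.1.1.1.1.1.1] NOT true = false
[1.1.1.1.1.1.2] true AND true AND false = false
[1.1.1.1.1.1] false OR false = false
[1.1.1.1.1.2.2.1] false AND true = false
[1.1.1.1.1.2.2] NOT false = true
[1.1.1.1.1.2.3] false OR true = true
[1.1.1.1.1.2.4] true OR true = true
[1.1.1.1.1.2] true OR true OR true OR true = true
[1.1.1.1.1] false OR true = true
[1.1.1.1] NOT true = false
[1.1.1] NOT false = true
[1.1] NOT true = false
[1.2] false → false (antecedent false ⇒ implication holds) = true
[1] false AND true = false
[2] exactly-one(false, true) = true
[root] false AND true = false
Overall: false → dropped

Dropped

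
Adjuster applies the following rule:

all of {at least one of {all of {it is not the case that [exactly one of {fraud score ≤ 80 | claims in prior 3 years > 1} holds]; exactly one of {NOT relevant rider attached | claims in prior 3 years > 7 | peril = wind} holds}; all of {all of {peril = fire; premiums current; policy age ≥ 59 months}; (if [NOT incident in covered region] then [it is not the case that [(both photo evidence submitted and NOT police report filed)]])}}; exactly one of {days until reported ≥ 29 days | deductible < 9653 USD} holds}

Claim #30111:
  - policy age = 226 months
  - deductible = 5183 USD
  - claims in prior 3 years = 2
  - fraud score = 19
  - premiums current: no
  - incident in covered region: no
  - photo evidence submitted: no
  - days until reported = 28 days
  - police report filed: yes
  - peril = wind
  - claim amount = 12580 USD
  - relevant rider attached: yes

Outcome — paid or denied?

Atomic conditions:
  fraud score ≤ 80: 19 ≤ 80 is true
  claims in prior 3 years > 1: 2 > 1 is true
  NOT relevant rider attached: yes → false
  claims in prior 3 years > 7: 2 > 7 is false
  peril = wind: wind == wind is true
  peril = fire: wind == fire is false
  premiums current: no → false
  policy age ≥ 59 months: 226 ≥ 59 is true
  NOT incident in covered region: no → true
  photo evidence submitted: no → false
  NOT police report filed: yes → false
  days until reported ≥ 29 days: 28 ≥ 29 is false
  deductible < 9653 USD: 5183 < 9653 is true
Combine:
[1.1.1.1] exactly-one(true, true) = false
[1.1.1] NOT false = true
[1.1.2] exactly-one(false, false, true) = true
[1.1] true AND true = true
[1.2.1] false AND false AND true = false
[1.2.2.2.1] false AND false = false
[1.2.2.2] NOT false = true
[1.2.2] true → true = true
[1.2] false AND true = false
[1] true OR false = true
[2] exactly-one(false, true) = true
[root] true AND true = true
Overall: true → paid

Paid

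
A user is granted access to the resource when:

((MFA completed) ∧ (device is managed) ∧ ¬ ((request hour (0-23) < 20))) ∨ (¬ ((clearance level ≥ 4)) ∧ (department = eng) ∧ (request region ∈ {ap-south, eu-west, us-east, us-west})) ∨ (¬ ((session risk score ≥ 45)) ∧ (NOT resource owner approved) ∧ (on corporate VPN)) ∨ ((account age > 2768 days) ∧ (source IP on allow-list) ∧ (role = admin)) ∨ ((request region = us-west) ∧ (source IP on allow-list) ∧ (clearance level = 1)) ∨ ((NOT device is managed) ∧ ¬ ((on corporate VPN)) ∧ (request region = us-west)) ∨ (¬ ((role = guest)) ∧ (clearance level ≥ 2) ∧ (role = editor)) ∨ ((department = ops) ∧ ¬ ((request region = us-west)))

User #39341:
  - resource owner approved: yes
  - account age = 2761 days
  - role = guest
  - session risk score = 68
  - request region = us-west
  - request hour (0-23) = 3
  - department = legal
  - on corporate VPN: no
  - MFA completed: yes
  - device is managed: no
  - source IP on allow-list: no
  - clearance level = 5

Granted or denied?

Granted

Atomic conditions:
  MFA completed: yes → true
  device is managed: no → false
  request hour (0-23) < 20: 3 < 20 is true
  clearance level ≥ 4: 5 ≥ 4 is true
  department = eng: legal == eng is false
  request region ∈ {ap-south, eu-west, us-east, us-west}: us-west is in the set → true
  session risk score ≥ 45: 68 ≥ 45 is true
  NOT resource owner approved: yes → false
  on corporate VPN: no → false
  account age > 2768 days: 2761 > 2768 is false
  source IP on allow-list: no → false
  role = admin: guest == admin is false
  request region = us-west: us-west == us-west is true
  clearance level = 1: 5 == 1 is false
  NOT device is managed: no → true
  role = guest: guest == guest is true
  clearance level ≥ 2: 5 ≥ 2 is true
  role = editor: guest == editor is false
  department = ops: legal == ops is false
Combine:
[1.3] NOT true = false
[1] true AND false AND false = false
[2.1] NOT true = false
[2] false AND false AND true = false
[3.1] NOT true = false
[3] false AND false AND false = false
[4] false AND false AND false = false
[5] true AND false AND false = false
[6.2] NOT false = true
[6] true AND true AND true = true
[7.1] NOT true = false
[7] false AND true AND false = false
[8.2] NOT true = false
[8] false AND false = false
[root] false OR false OR false OR false OR false OR true OR false OR false = true
Overall: true → granted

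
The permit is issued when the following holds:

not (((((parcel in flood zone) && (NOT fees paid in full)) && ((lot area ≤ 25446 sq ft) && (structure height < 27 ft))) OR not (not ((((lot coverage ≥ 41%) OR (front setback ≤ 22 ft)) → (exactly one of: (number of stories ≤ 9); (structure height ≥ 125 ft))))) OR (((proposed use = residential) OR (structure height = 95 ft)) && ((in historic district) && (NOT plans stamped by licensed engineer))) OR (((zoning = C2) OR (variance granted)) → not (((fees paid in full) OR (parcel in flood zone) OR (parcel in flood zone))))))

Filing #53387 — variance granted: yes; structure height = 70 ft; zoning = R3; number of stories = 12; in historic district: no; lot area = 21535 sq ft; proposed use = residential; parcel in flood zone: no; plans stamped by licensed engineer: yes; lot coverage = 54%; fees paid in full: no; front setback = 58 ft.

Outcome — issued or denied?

Denied

Atomic conditions:
  parcel in flood zone: no → false
  NOT fees paid in full: no → true
  lot area ≤ 25446 sq ft: 21535 ≤ 25446 is true
  structure height < 27 ft: 70 < 27 is false
  lot coverage ≥ 41%: 54 ≥ 41 is true
  front setback ≤ 22 ft: 58 ≤ 22 is false
  number of stories ≤ 9: 12 ≤ 9 is false
  structure height ≥ 125 ft: 70 ≥ 125 is false
  proposed use = residential: residential == residential is true
  structure height = 95 ft: 70 == 95 is false
  in historic district: no → false
  NOT plans stamped by licensed engineer: yes → false
  zoning = C2: R3 == C2 is false
  variance granted: yes → true
  fees paid in full: no → false
Combine:
[1.1.1] false AND true = false
[1.1.2] true AND false = false
[1.1] false AND false = false
[1.2.1.1.1] true OR false = true
[1.2.1.1.2] exactly-one(false, false) = false
[1.2.1.1] true → false = false
[1.2.1] NOT false = true
[1.2] NOT true = false
[1.3.1] true OR false = true
[1.3.2] false AND false = false
[1.3] true AND false = false
[1.4.1] false OR true = true
[1.4.2.1] false OR false OR false = false
[1.4.2] NOT false = true
[1.4] true → true = true
[1] false OR false OR false OR true = true
[root] NOT true = false
Overall: false → denied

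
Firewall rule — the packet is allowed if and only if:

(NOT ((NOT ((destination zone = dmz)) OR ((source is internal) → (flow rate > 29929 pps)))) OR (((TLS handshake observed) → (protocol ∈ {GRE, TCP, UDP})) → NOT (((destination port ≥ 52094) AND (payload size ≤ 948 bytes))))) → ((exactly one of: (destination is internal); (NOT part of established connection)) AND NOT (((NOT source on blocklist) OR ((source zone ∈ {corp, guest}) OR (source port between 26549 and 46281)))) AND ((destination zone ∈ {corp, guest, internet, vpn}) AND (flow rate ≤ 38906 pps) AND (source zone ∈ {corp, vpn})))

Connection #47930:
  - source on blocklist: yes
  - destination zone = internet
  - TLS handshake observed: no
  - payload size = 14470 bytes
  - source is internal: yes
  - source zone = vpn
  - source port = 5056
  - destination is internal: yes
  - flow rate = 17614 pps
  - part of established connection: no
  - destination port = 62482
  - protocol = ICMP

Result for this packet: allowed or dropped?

Dropped

Atomic conditions:
  destination zone = dmz: internet == dmz is false
  source is internal: yes → true
  flow rate > 29929 pps: 17614 > 29929 is false
  TLS handshake observed: no → false
  protocol ∈ {GRE, TCP, UDP}: ICMP is not in the set → false
  destination port ≥ 52094: 62482 ≥ 52094 is true
  payload size ≤ 948 bytes: 14470 ≤ 948 is false
  destination is internal: yes → true
  NOT part of established connection: no → true
  NOT source on blocklist: yes → false
  source zone ∈ {corp, guest}: vpn is not in the set → false
  source port between 26549 and 46281: 5056 in [26549, 46281] is false
  destination zone ∈ {corp, guest, internet, vpn}: internet is in the set → true
  flow rate ≤ 38906 pps: 17614 ≤ 38906 is true
  source zone ∈ {corp, vpn}: vpn is in the set → true
Combine:
[1.1.1.1] NOT false = true
[1.1.1.2] true → false = false
[1.1.1] true OR false = true
[1.1] NOT true = false
[1.2.1] false → false (antecedent false ⇒ implication holds) = true
[1.2.2.1] true AND false = false
[1.2.2] NOT false = true
[1.2] true → true = true
[1] false OR true = true
[2.1] exactly-one(true, true) = false
[2.2.1.2] false OR false = false
[2.2.1] false OR false = false
[2.2] NOT false = true
[2.3] true AND true AND true = true
[2] false AND true AND true = false
[root] true → false = false
Overall: false → dropped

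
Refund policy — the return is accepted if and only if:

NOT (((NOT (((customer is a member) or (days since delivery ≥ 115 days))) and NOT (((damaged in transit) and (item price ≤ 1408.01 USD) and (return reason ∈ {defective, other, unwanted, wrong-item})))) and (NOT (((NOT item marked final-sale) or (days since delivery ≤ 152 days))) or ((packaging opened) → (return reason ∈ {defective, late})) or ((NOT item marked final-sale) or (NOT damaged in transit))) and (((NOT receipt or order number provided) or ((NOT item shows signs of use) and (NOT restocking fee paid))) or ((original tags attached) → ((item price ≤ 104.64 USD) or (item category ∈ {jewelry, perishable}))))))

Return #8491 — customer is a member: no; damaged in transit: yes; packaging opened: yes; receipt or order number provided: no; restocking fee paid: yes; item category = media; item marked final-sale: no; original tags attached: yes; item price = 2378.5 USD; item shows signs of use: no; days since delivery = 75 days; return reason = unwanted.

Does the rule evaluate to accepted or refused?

Refused

Atomic conditions:
  customer is a member: no → false
  days since delivery ≥ 115 days: 75 ≥ 115 is false
  damaged in transit: yes → true
  item price ≤ 1408.01 USD: 2378.5 ≤ 1408.01 is false
  return reason ∈ {defective, other, unwanted, wrong-item}: unwanted is in the set → true
  NOT item marked final-sale: no → true
  days since delivery ≤ 152 days: 75 ≤ 152 is true
  packaging opened: yes → true
  return reason ∈ {defective, late}: unwanted is not in the set → false
  NOT damaged in transit: yes → false
  NOT receipt or order number provided: no → true
  NOT item shows signs of use: no → true
  NOT restocking fee paid: yes → false
  original tags attached: yes → true
  item price ≤ 104.64 USD: 2378.5 ≤ 104.64 is false
  item category ∈ {jewelry, perishable}: media is not in the set → false
Combine:
[1.1.1.1] false OR false = false
[1.1.1] NOT false = true
[1.1.2.1] true AND false AND true = false
[1.1.2] NOT false = true
[1.1] true AND true = true
[1.2.1.1] true OR true = true
[1.2.1] NOT true = false
[1.2.2] true → false = false
[1.2.3] true OR false = true
[1.2] false OR false OR true = true
[1.3.1.2] true AND false = false
[1.3.1] true OR false = true
[1.3.2.2] false OR false = false
[1.3.2] true → false = false
[1.3] true OR false = true
[1] true AND true AND true = true
[root] NOT true = false
Overall: false → refused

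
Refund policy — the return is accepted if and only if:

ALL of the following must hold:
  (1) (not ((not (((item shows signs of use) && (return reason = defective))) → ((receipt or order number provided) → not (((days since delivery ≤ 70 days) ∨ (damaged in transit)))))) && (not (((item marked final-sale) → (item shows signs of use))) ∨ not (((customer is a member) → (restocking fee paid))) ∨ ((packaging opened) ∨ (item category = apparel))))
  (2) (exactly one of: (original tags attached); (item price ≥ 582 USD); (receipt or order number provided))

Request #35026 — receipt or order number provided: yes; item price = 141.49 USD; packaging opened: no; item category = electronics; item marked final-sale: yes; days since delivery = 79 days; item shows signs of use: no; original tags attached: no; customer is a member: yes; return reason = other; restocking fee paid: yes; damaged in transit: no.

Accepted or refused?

Atomic conditions:
  item shows signs of use: no → false
  return reason = defective: other == defective is false
  receipt or order number provided: yes → true
  days since delivery ≤ 70 days: 79 ≤ 70 is false
  damaged in transit: no → false
  item marked final-sale: yes → true
  customer is a member: yes → true
  restocking fee paid: yes → true
  packaging opened: no → false
  item category = apparel: electronics == apparel is false
  original tags attached: no → false
  item price ≥ 582 USD: 141.49 ≥ 582 is false
Combine:
[1.1.1.1.1] false AND false = false
[1.1.1.1] NOT false = true
[1.1.1.2.2.1] false OR false = false
[1.1.1.2.2] NOT false = true
[1.1.1.2] true → true = true
[1.1.1] true → true = true
[1.1] NOT true = false
[1.2.1.1] true → false = false
[1.2.1] NOT false = true
[1.2.2.1] true → true = true
[1.2.2] NOT true = false
[1.2.3] false OR false = false
[1.2] true OR false OR false = true
[1] false AND true = false
[2] exactly-one(false, false, true) = true
[root] false AND true = false
Overall: false → refused

Refused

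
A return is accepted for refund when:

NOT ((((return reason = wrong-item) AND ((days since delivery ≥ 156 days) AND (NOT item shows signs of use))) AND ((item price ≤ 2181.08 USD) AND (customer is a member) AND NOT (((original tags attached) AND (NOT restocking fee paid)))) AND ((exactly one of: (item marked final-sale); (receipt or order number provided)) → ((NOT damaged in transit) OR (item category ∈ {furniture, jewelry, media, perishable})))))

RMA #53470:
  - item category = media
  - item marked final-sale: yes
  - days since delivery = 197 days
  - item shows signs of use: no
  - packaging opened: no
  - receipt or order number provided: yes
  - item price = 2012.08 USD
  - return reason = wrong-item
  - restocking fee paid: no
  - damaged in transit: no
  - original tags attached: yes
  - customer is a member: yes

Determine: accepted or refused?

Accepted

Atomic conditions:
  return reason = wrong-item: wrong-item == wrong-item is true
  days since delivery ≥ 156 days: 197 ≥ 156 is true
  NOT item shows signs of use: no → true
  item price ≤ 2181.08 USD: 2012.08 ≤ 2181.08 is true
  customer is a member: yes → true
  original tags attached: yes → true
  NOT restocking fee paid: no → true
  item marked final-sale: yes → true
  receipt or order number provided: yes → true
  NOT damaged in transit: no → true
  item category ∈ {furniture, jewelry, media, perishable}: media is in the set → true
Combine:
[1.1.2] true AND true = true
[1.1] true AND true = true
[1.2.3.1] true AND true = true
[1.2.3] NOT true = false
[1.2] true AND true AND false = false
[1.3.1] exactly-one(true, true) = false
[1.3.2] true OR true = true
[1.3] false → true (antecedent false ⇒ implication holds) = true
[1] true AND false AND true = false
[root] NOT false = true
Overall: true → accepted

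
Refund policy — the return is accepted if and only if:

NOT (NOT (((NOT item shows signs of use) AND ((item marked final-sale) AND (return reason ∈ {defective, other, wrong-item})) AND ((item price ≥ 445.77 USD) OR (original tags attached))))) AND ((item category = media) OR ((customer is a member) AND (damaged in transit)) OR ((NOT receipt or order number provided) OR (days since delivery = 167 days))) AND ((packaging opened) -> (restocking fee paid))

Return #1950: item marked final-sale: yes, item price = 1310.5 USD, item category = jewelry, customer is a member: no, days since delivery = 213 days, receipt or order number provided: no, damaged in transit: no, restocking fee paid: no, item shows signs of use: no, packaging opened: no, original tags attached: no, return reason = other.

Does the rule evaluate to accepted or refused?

Accepted

Atomic conditions:
  NOT item shows signs of use: no → true
  item marked final-sale: yes → true
  return reason ∈ {defective, other, wrong-item}: other is in the set → true
  item price ≥ 445.77 USD: 1310.5 ≥ 445.77 is true
  original tags attached: no → false
  item category = media: jewelry == media is false
  customer is a member: no → false
  damaged in transit: no → false
  NOT receipt or order number provided: no → true
  days since delivery = 167 days: 213 == 167 is false
  packaging opened: no → false
  restocking fee paid: no → false
Combine:
[1.1.1.2] true AND true = true
[1.1.1.3] true OR false = true
[1.1.1] true AND true AND true = true
[1.1] NOT true = false
[1] NOT false = true
[2.2] false AND false = false
[2.3] true OR false = true
[2] false OR false OR true = true
[3] false → false (antecedent false ⇒ implication holds) = true
[root] true AND true AND true = true
Overall: true → accepted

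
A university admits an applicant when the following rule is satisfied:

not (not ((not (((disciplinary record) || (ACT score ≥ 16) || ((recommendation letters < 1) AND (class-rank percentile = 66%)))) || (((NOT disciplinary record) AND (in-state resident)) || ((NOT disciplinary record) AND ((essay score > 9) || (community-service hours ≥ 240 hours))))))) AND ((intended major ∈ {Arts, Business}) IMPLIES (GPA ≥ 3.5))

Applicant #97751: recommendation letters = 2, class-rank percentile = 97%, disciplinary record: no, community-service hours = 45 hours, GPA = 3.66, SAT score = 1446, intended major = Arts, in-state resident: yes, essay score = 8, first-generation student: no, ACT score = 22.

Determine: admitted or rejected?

Atomic conditions:
  disciplinary record: no → false
  ACT score ≥ 16: 22 ≥ 16 is true
  recommendation letters < 1: 2 < 1 is false
  class-rank percentile = 66%: 97 == 66 is false
  NOT disciplinary record: no → true
  in-state resident: yes → true
  essay score > 9: 8 > 9 is false
  community-service hours ≥ 240 hours: 45 ≥ 240 is false
  intended major ∈ {Arts, Business}: Arts is in the set → true
  GPA ≥ 3.5: 3.66 ≥ 3.5 is true
Combine:
[1.1.1.1.1.3] false AND false = false
[1.1.1.1.1] false OR true OR false = true
[1.1.1.1] NOT true = false
[1.1.1.2.1] true AND true = true
[1.1.1.2.2.2] false OR false = false
[1.1.1.2.2] true AND false = false
[1.1.1.2] true OR false = true
[1.1.1] false OR true = true
[1.1] NOT true = false
[1] NOT false = true
[2] true → true = true
[root] true AND true = true
Overall: true → admitted

Admitted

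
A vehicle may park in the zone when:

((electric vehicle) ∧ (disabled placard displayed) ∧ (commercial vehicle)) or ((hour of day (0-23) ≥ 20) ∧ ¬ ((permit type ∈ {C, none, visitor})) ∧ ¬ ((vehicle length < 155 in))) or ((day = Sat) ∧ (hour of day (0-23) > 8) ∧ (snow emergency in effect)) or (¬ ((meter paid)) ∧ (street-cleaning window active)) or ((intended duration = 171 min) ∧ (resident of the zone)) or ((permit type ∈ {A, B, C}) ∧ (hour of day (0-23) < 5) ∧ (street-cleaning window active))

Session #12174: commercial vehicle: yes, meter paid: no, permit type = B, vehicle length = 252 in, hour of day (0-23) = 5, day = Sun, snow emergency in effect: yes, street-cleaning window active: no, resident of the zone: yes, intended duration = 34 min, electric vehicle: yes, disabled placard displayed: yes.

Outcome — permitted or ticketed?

Atomic conditions:
  electric vehicle: yes → true
  disabled placard displayed: yes → true
  commercial vehicle: yes → true
  hour of day (0-23) ≥ 20: 5 ≥ 20 is false
  permit type ∈ {C, none, visitor}: B is not in the set → false
  vehicle length < 155 in: 252 < 155 is false
  day = Sat: Sun == Sat is false
  hour of day (0-23) > 8: 5 > 8 is false
  snow emergency in effect: yes → true
  meter paid: no → false
  street-cleaning window active: no → false
  intended duration = 171 min: 34 == 171 is false
  resident of the zone: yes → true
  permit type ∈ {A, B, C}: B is in the set → true
  hour of day (0-23) < 5: 5 < 5 is false
Combine:
[1] true AND true AND true = true
[2.2] NOT false = true
[2.3] NOT false = true
[2] false AND true AND true = false
[3] false AND false AND true = false
[4.1] NOT false = true
[4] true AND false = false
[5] false AND true = false
[6] true AND false AND false = false
[root] true OR false OR false OR false OR false OR false = true
Overall: true → permitted

Permitted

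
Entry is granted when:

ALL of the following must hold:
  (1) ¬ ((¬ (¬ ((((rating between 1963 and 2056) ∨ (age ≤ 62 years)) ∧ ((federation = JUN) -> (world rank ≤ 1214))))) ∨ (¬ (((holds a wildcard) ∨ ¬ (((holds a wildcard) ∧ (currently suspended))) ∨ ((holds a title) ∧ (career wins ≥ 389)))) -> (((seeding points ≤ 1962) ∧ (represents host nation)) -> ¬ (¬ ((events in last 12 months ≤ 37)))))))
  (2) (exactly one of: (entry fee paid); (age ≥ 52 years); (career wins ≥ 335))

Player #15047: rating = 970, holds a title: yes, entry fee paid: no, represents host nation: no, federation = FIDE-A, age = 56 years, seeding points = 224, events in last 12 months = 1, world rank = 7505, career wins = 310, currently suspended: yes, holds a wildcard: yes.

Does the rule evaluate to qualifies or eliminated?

Eliminated

Atomic conditions:
  rating between 1963 and 2056: 970 in [1963, 2056] is false
  age ≤ 62 years: 56 ≤ 62 is true
  federation = JUN: FIDE-A == JUN is false
  world rank ≤ 1214: 7505 ≤ 1214 is false
  holds a wildcard: yes → true
  currently suspended: yes → true
  holds a title: yes → true
  career wins ≥ 389: 310 ≥ 389 is false
  seeding points ≤ 1962: 224 ≤ 1962 is true
  represents host nation: no → false
  events in last 12 months ≤ 37: 1 ≤ 37 is true
  entry fee paid: no → false
  age ≥ 52 years: 56 ≥ 52 is true
  career wins ≥ 335: 310 ≥ 335 is false
Combine:
[1.1.1.1.1.1] false OR true = true
[1.1.1.1.1.2] false → false (antecedent false ⇒ implication holds) = true
[1.1.1.1.1] true AND true = true
[1.1.1.1] NOT true = false
[1.1.1] NOT false = true
[1.1.2.1.1.2.1] true AND true = true
[1.1.2.1.1.2] NOT true = false
[1.1.2.1.1.3] true AND false = false
[1.1.2.1.1] true OR false OR false = true
[1.1.2.1] NOT true = false
[1.1.2.2.1] true AND false = false
[1.1.2.2.2.1] NOT true = false
[1.1.2.2.2] NOT false = true
[1.1.2.2] false → true (antecedent false ⇒ implication holds) = true
[1.1.2] false → true (antecedent false ⇒ implication holds) = true
[1.1] true OR true = true
[1] NOT true = false
[2] exactly-one(false, true, false) = true
[root] false AND true = false
Overall: false → eliminated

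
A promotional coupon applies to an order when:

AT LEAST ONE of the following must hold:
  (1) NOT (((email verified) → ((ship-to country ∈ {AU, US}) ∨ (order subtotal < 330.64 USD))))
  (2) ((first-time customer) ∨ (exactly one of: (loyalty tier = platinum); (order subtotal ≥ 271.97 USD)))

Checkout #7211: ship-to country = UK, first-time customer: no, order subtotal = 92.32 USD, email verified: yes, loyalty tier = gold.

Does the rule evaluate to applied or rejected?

Atomic conditions:
  email verified: yes → true
  ship-to country ∈ {AU, US}: UK is not in the set → false
  order subtotal < 330.64 USD: 92.32 < 330.64 is true
  first-time customer: no → false
  loyalty tier = platinum: gold == platinum is false
  order subtotal ≥ 271.97 USD: 92.32 ≥ 271.97 is false
Combine:
[1.1.2] false OR true = true
[1.1] true → true = true
[1] NOT true = false
[2.2] exactly-one(false, false) = false
[2] false OR false = false
[root] false OR false = false
Overall: false → rejected

Rejected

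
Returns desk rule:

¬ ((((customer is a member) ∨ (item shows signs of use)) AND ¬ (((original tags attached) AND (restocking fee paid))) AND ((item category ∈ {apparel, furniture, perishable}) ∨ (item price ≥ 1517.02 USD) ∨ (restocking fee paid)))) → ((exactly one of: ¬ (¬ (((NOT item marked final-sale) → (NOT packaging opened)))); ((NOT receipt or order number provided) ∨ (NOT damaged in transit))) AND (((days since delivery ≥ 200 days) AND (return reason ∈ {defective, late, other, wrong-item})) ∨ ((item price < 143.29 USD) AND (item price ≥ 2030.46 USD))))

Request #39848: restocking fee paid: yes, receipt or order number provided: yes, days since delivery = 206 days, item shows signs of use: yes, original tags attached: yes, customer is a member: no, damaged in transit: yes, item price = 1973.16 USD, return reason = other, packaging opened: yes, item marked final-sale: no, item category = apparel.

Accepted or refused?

Atomic conditions:
  customer is a member: no → false
  item shows signs of use: yes → true
  original tags attached: yes → true
  restocking fee paid: yes → true
  item category ∈ {apparel, furniture, perishable}: apparel is in the set → true
  item price ≥ 1517.02 USD: 1973.16 ≥ 1517.02 is true
  NOT item marked final-sale: no → true
  NOT packaging opened: yes → false
  NOT receipt or order number provided: yes → false
  NOT damaged in transit: yes → false
  days since delivery ≥ 200 days: 206 ≥ 200 is true
  return reason ∈ {defective, late, other, wrong-item}: other is in the set → true
  item price < 143.29 USD: 1973.16 < 143.29 is false
  item price ≥ 2030.46 USD: 1973.16 ≥ 2030.46 is false
Combine:
[1.1.1] false OR true = true
[1.1.2.1] true AND true = true
[1.1.2] NOT true = false
[1.1.3] true OR true OR true = true
[1.1] true AND false AND true = false
[1] NOT false = true
[2.1.1.1.1] true → false = false
[2.1.1.1] NOT false = true
[2.1.1] NOT true = false
[2.1.2] false OR false = false
[2.1] exactly-one(false, false) = false
[2.2.1] true AND true = true
[2.2.2] false AND false = false
[2.2] true OR false = true
[2] false AND true = false
[root] true → false = false
Overall: false → refused

Refused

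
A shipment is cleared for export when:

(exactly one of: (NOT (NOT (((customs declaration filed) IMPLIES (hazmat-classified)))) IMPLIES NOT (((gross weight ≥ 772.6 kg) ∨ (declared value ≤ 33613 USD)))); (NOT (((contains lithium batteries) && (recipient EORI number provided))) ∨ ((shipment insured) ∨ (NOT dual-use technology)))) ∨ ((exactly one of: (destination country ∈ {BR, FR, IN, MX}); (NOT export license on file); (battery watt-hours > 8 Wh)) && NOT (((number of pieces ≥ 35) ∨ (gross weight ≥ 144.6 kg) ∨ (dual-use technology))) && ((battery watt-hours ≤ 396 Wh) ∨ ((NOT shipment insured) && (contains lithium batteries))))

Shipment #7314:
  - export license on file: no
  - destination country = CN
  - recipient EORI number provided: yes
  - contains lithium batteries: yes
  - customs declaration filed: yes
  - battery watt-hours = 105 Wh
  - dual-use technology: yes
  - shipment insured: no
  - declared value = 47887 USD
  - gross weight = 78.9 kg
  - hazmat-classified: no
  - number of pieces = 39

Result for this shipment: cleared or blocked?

Cleared

Atomic conditions:
  customs declaration filed: yes → true
  hazmat-classified: no → false
  gross weight ≥ 772.6 kg: 78.9 ≥ 772.6 is false
  declared value ≤ 33613 USD: 47887 ≤ 33613 is false
  contains lithium batteries: yes → true
  recipient EORI number provided: yes → true
  shipment insured: no → false
  NOT dual-use technology: yes → false
  destination country ∈ {BR, FR, IN, MX}: CN is not in the set → false
  NOT export license on file: no → true
  battery watt-hours > 8 Wh: 105 > 8 is true
  number of pieces ≥ 35: 39 ≥ 35 is true
  gross weight ≥ 144.6 kg: 78.9 ≥ 144.6 is false
  dual-use technology: yes → true
  battery watt-hours ≤ 396 Wh: 105 ≤ 396 is true
  NOT shipment insured: no → true
Combine:
[1.1.1.1.1] true → false = false
[1.1.1.1] NOT false = true
[1.1.1] NOT true = false
[1.1.2.1] false OR false = false
[1.1.2] NOT false = true
[1.1] false → true (antecedent false ⇒ implication holds) = true
[1.2.1.1] true AND true = true
[1.2.1] NOT true = false
[1.2.2] false OR false = false
[1.2] false OR false = false
[1] exactly-one(true, false) = true
[2.1] exactly-one(false, true, true) = false
[2.2.1] true OR false OR true = true
[2.2] NOT true = false
[2.3.2] true AND true = true
[2.3] true OR true = true
[2] false AND false AND true = false
[root] true OR false = true
Overall: true → cleared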